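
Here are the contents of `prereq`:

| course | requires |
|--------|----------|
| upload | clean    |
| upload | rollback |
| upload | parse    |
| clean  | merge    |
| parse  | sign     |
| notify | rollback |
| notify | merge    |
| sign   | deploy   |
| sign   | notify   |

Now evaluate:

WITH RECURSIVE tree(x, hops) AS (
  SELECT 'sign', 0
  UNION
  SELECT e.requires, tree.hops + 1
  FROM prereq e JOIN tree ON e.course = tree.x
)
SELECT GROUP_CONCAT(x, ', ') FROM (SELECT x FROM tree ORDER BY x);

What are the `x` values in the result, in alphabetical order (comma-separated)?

Base: (sign, hops=0).
Iteration 1: edges from {sign} -> (deploy, hops=1), (notify, hops=1).
Iteration 2: edges from {deploy,notify} -> (merge, hops=2), (rollback, hops=2).
Iteration 3: no outgoing edges from {merge,rollback}; recursion stops.

deploy, merge, notify, rollback, sign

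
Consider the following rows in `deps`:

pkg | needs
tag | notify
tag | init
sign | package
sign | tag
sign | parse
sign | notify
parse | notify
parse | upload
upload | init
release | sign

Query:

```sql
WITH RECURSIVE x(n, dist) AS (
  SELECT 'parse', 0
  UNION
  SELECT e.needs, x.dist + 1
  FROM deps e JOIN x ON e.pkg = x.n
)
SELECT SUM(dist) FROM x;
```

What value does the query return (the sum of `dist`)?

Base: (parse, dist=0).
Iteration 1: edges from {parse} -> (notify, dist=1), (upload, dist=1).
Iteration 2: edges from {notify,upload} -> (init, dist=2).
Iteration 3: no outgoing edges from {init}; recursion stops.
SUM(dist) = 0 + 1 + 1 + 2 = 4.

4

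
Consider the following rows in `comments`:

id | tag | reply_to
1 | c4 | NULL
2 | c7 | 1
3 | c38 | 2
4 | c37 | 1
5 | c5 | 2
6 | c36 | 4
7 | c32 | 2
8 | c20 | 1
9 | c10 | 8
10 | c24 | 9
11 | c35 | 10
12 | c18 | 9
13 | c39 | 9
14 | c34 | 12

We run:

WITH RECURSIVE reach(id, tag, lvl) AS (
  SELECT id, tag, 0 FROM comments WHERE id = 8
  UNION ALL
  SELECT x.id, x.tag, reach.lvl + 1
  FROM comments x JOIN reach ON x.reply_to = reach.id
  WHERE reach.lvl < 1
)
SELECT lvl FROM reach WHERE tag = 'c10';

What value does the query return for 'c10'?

1

Base: id=8 (c20) at lvl 0.
Iteration 1: rows with reply_to in {8} -> c10 (id 9, lvl 1).
Iteration 2: lvl < 1 fails for all current rows; recursion stops.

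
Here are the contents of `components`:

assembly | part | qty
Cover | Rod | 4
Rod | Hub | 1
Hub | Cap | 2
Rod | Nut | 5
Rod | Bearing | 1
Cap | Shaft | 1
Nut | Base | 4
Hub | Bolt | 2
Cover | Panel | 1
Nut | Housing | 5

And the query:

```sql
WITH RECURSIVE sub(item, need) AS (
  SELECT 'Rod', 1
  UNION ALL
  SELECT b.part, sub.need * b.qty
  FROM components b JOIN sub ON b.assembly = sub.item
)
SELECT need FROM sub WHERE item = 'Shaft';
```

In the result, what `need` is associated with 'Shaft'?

Base: (Rod, need=1).
Iteration 1: components of {Rod} -> Bearing = 1*1 = 1, Hub = 1*1 = 1, Nut = 1*5 = 5.
Iteration 2: components of {Bearing,Hub,Nut} -> Base = 5*4 = 20, Bolt = 1*2 = 2, Cap = 1*2 = 2, Housing = 5*5 = 25.
Iteration 3: components of {Base,Bolt,Cap,Housing} -> Shaft = 2*1 = 2.
Iteration 4: no further components; recursion stops.

2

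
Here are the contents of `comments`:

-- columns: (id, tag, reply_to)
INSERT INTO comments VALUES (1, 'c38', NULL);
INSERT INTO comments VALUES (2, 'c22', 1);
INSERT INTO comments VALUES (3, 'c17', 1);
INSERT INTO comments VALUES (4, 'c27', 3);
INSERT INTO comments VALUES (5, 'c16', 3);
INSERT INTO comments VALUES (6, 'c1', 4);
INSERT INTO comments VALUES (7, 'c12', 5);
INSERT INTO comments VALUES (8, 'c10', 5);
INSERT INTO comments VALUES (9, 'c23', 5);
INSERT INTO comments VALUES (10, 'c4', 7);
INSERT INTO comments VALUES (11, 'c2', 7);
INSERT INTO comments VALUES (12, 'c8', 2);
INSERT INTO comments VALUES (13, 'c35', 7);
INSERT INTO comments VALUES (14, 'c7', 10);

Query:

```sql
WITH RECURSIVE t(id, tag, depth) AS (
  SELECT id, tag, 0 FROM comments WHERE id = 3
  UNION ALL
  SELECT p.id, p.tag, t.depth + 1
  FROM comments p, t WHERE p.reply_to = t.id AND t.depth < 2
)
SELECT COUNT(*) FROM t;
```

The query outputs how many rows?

Base: id=3 (c17) at depth 0.
Iteration 1: rows with reply_to in {3} -> c27 (id 4, depth 1), c16 (id 5, depth 1).
Iteration 2: rows with reply_to in {4,5} -> c1 (id 6, depth 2), c12 (id 7, depth 2), c10 (id 8, depth 2), c23 (id 9, depth 2).
Iteration 3: depth < 2 fails for all current rows; recursion stops.
Total rows emitted: 7.

7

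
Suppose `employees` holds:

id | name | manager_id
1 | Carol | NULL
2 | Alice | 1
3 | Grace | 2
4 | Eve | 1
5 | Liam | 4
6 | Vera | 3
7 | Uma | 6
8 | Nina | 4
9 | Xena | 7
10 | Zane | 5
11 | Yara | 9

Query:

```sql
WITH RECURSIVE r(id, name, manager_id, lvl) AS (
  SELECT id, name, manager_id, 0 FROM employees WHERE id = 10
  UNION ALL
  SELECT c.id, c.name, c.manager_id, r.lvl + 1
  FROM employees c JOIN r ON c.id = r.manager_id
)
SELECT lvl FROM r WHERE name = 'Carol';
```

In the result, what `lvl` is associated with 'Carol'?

Base: id=10 (Zane), manager_id=5, lvl 0.
Iteration 1: join on id=5 -> Liam (id 5, manager_id=4, lvl 1).
Iteration 2: join on id=4 -> Eve (id 4, manager_id=1, lvl 2).
Iteration 3: join on id=1 -> Carol (id 1, manager_id=NULL, lvl 3).
Iteration 4: manager_id is NULL; no match; recursion stops.

3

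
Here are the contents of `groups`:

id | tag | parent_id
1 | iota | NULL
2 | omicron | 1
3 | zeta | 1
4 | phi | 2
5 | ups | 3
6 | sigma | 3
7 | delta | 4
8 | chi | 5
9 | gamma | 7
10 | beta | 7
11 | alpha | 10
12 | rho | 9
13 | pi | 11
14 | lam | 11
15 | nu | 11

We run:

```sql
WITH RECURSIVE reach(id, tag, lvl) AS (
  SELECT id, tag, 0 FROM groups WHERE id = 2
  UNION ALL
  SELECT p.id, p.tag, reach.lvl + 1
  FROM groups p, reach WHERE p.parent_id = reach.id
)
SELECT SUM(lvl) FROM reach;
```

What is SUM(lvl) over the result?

Base: id=2 (omicron) at lvl 0.
Iteration 1: rows with parent_id in {2} -> phi (id 4, lvl 1).
Iteration 2: rows with parent_id in {4} -> delta (id 7, lvl 2).
Iteration 3: rows with parent_id in {7} -> gamma (id 9, lvl 3), beta (id 10, lvl 3).
Iteration 4: rows with parent_id in {9,10} -> alpha (id 11, lvl 4), rho (id 12, lvl 4).
Iteration 5: rows with parent_id in {11,12} -> pi (id 13, lvl 5), lam (id 14, lvl 5), nu (id 15, lvl 5).
Iteration 6: no rows with parent_id in {13,14,15}; recursion stops.
SUM(lvl) = 0 + 1 + 2 + 3 + 3 + 4 + 4 + 5 + 5 + 5 = 32.

32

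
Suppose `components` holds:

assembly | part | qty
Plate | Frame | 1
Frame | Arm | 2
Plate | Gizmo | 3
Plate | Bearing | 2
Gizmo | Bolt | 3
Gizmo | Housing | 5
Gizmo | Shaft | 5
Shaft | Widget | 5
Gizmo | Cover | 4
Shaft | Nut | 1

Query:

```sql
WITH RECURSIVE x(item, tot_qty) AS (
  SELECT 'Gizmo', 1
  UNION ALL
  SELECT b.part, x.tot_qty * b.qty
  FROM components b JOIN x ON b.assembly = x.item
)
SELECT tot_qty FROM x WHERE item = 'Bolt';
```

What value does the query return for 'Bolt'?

Base: (Gizmo, tot_qty=1).
Iteration 1: components of {Gizmo} -> Bolt = 1*3 = 3, Cover = 1*4 = 4, Housing = 1*5 = 5, Shaft = 1*5 = 5.
Iteration 2: components of {Bolt,Cover,Housing,Shaft} -> Nut = 5*1 = 5, Widget = 5*5 = 25.
Iteration 3: no further components; recursion stops.

3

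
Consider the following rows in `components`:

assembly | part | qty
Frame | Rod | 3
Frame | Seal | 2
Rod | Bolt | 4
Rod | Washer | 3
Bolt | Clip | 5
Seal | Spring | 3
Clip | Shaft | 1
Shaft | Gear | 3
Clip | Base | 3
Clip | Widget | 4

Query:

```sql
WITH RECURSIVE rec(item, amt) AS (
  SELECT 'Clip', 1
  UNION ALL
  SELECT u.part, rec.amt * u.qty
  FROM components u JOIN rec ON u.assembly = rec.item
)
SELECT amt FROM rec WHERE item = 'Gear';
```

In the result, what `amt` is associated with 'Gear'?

Base: (Clip, amt=1).
Iteration 1: components of {Clip} -> Base = 1*3 = 3, Shaft = 1*1 = 1, Widget = 1*4 = 4.
Iteration 2: components of {Base,Shaft,Widget} -> Gear = 1*3 = 3.
Iteration 3: no further components; recursion stops.

3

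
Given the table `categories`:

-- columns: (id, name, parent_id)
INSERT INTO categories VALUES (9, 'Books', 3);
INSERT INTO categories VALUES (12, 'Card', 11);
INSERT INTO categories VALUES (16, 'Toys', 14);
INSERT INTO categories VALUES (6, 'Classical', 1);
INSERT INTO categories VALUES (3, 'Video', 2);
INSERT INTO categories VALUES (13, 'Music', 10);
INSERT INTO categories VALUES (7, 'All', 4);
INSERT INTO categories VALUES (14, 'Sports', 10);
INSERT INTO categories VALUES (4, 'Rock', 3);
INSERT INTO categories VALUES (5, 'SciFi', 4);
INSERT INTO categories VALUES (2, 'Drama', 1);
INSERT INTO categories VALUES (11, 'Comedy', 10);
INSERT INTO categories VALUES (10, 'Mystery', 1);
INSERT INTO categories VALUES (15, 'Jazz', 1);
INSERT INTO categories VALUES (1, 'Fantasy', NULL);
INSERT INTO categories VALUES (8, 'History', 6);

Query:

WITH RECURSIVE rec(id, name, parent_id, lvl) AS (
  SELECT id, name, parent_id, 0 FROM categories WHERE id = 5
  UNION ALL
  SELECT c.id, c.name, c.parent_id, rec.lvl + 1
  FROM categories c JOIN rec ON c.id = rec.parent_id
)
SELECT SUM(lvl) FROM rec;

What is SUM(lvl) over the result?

10

Base: id=5 (SciFi), parent_id=4, lvl 0.
Iteration 1: join on id=4 -> Rock (id 4, parent_id=3, lvl 1).
Iteration 2: join on id=3 -> Video (id 3, parent_id=2, lvl 2).
Iteration 3: join on id=2 -> Drama (id 2, parent_id=1, lvl 3).
Iteration 4: join on id=1 -> Fantasy (id 1, parent_id=NULL, lvl 4).
Iteration 5: parent_id is NULL; no match; recursion stops.
SUM(lvl) = 0 + 1 + 2 + 3 + 4 = 10.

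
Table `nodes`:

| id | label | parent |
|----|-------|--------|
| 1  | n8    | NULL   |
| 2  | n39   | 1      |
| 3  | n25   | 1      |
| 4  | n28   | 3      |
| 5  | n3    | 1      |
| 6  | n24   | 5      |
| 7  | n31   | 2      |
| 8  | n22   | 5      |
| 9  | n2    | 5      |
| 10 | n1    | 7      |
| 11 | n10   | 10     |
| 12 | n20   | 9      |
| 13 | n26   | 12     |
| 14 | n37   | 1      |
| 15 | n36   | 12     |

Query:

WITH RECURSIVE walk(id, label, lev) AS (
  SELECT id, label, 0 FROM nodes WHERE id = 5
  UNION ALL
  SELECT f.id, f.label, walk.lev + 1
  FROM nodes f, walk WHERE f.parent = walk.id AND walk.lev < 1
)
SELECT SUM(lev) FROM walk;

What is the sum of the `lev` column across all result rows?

Base: id=5 (n3) at lev 0.
Iteration 1: rows with parent in {5} -> n24 (id 6, lev 1), n22 (id 8, lev 1), n2 (id 9, lev 1).
Iteration 2: lev < 1 fails for all current rows; recursion stops.
SUM(lev) = 0 + 1 + 1 + 1 = 3.

3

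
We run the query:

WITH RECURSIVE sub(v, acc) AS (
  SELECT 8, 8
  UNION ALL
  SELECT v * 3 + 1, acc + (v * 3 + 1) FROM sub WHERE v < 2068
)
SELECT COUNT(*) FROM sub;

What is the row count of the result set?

Base: v=8, acc=8.
Iteration 1: 8 < 2068 holds -> v = 8 * 3 + 1 = 25, acc = 8 + 25 = 33.
Iteration 2: 25 < 2068 holds -> v = 25 * 3 + 1 = 76, acc = 33 + 76 = 109.
Iteration 3: 76 < 2068 holds -> v = 76 * 3 + 1 = 229, acc = 109 + 229 = 338.
Iteration 4: 229 < 2068 holds -> v = 229 * 3 + 1 = 688, acc = 338 + 688 = 1026.
Iteration 5: 688 < 2068 holds -> v = 688 * 3 + 1 = 2065, acc = 1026 + 2065 = 3091.
Iteration 6: 2065 < 2068 holds -> v = 2065 * 3 + 1 = 6196, acc = 3091 + 6196 = 9287.
Iteration 7: 6196 < 2068 fails; recursion stops.
Total rows emitted: 7.

7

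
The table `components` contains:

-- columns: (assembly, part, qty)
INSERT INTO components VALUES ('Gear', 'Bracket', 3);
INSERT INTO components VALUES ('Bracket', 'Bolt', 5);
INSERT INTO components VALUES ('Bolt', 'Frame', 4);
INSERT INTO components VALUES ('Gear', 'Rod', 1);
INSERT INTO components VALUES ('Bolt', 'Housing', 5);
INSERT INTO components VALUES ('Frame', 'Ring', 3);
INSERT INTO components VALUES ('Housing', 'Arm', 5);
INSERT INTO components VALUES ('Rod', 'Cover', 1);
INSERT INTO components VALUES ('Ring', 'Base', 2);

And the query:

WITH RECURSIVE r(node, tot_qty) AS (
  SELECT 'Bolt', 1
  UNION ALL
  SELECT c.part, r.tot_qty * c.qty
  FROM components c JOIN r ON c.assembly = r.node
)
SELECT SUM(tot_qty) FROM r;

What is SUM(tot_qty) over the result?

Base: (Bolt, tot_qty=1).
Iteration 1: components of {Bolt} -> Frame = 1*4 = 4, Housing = 1*5 = 5.
Iteration 2: components of {Frame,Housing} -> Arm = 5*5 = 25, Ring = 4*3 = 12.
Iteration 3: components of {Arm,Ring} -> Base = 12*2 = 24.
Iteration 4: no further components; recursion stops.
SUM(tot_qty) = 1 + 4 + 5 + 12 + 25 + 24 = 71.

71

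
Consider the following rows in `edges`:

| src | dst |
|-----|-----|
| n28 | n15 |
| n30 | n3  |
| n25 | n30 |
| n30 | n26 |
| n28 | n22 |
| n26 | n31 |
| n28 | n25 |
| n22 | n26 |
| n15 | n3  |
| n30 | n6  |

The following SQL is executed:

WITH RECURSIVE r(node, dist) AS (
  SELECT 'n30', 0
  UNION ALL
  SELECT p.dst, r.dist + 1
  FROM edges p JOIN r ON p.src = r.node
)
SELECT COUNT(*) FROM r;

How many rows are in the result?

5

Base: (n30, dist=0).
Iteration 1: edges from {n30} -> (n26, dist=1), (n3, dist=1), (n6, dist=1).
Iteration 2: edges from {n26,n3,n6} -> (n31, dist=2).
Iteration 3: no outgoing edges from {n31}; recursion stops.
Total rows emitted: 5.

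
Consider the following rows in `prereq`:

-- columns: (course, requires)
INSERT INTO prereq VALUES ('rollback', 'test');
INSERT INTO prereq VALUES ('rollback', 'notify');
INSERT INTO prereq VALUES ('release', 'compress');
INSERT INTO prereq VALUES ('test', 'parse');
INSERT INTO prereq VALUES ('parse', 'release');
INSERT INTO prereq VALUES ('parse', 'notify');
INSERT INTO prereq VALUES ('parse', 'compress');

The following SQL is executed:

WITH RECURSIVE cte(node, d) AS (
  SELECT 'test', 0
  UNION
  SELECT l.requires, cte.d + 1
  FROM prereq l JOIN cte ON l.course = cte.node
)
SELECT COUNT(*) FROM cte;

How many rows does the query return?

Base: (test, d=0).
Iteration 1: edges from {test} -> (parse, d=1).
Iteration 2: edges from {parse} -> (compress, d=2), (notify, d=2), (release, d=2).
Iteration 3: edges from {compress,notify,release} -> (compress, d=3).
Iteration 4: no outgoing edges from {compress}; recursion stops.
Total rows emitted: 6.

6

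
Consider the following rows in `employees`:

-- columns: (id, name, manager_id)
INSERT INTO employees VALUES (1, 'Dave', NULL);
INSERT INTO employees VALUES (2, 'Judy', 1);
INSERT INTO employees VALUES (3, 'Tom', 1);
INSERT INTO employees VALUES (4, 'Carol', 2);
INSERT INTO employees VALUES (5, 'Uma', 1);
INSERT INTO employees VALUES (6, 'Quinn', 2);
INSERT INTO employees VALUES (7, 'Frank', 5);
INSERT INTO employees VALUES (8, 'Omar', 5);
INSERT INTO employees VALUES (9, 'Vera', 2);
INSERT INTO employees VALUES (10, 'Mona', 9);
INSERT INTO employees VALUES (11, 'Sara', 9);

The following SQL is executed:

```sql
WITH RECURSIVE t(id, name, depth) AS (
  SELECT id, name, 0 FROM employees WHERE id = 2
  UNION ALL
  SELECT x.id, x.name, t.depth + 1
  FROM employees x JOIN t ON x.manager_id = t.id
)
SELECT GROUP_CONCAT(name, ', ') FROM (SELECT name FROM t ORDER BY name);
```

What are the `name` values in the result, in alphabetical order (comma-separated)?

Base: id=2 (Judy) at depth 0.
Iteration 1: rows with manager_id in {2} -> Carol (id 4, depth 1), Quinn (id 6, depth 1), Vera (id 9, depth 1).
Iteration 2: rows with manager_id in {4,6,9} -> Mona (id 10, depth 2), Sara (id 11, depth 2).
Iteration 3: no rows with manager_id in {10,11}; recursion stops.

Carol, Judy, Mona, Quinn, Sara, Vera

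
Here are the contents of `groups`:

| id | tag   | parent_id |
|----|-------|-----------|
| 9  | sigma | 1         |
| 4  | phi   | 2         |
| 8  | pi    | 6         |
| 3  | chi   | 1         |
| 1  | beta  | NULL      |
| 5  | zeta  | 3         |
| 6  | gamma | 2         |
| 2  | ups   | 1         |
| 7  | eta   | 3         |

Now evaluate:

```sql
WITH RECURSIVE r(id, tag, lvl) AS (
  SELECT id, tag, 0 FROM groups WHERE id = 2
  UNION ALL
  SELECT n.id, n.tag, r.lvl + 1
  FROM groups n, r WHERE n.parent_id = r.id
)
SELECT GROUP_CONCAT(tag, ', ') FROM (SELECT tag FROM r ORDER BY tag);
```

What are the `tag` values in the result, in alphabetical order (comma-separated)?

gamma, phi, pi, ups

Base: id=2 (ups) at lvl 0.
Iteration 1: rows with parent_id in {2} -> phi (id 4, lvl 1), gamma (id 6, lvl 1).
Iteration 2: rows with parent_id in {4,6} -> pi (id 8, lvl 2).
Iteration 3: no rows with parent_id in {8}; recursion stops.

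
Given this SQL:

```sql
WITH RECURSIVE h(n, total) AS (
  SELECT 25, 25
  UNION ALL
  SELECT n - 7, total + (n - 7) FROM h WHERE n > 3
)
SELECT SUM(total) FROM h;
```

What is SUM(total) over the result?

235

Base: n=25, total=25.
Iteration 1: 25 > 3 holds -> n = 25 - 7 = 18, total = 25 + 18 = 43.
Iteration 2: 18 > 3 holds -> n = 18 - 7 = 11, total = 43 + 11 = 54.
Iteration 3: 11 > 3 holds -> n = 11 - 7 = 4, total = 54 + 4 = 58.
Iteration 4: 4 > 3 holds -> n = 4 - 7 = -3, total = 58 + -3 = 55.
Iteration 5: -3 > 3 fails; recursion stops.
SUM(total) = 25 + 43 + 54 + 58 + 55 = 235.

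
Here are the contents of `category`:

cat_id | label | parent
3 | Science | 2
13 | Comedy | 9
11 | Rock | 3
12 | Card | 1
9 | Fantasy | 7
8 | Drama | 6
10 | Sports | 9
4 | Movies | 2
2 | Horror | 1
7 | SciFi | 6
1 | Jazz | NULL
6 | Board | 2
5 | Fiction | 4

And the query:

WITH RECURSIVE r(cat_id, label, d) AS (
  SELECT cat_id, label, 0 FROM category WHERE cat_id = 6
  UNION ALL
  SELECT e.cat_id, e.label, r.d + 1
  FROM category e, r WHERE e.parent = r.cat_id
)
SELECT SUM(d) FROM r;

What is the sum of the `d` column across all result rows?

10

Base: cat_id=6 (Board) at d 0.
Iteration 1: rows with parent in {6} -> SciFi (id 7, d 1), Drama (id 8, d 1).
Iteration 2: rows with parent in {7,8} -> Fantasy (id 9, d 2).
Iteration 3: rows with parent in {9} -> Sports (id 10, d 3), Comedy (id 13, d 3).
Iteration 4: no rows with parent in {10,13}; recursion stops.
SUM(d) = 0 + 1 + 1 + 2 + 3 + 3 = 10.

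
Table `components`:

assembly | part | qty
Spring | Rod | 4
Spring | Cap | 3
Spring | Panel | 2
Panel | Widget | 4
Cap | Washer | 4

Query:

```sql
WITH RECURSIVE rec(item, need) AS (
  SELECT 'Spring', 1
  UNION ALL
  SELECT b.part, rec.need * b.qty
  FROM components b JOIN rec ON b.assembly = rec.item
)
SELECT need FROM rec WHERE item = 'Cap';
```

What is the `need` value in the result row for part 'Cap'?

3

Base: (Spring, need=1).
Iteration 1: components of {Spring} -> Cap = 1*3 = 3, Panel = 1*2 = 2, Rod = 1*4 = 4.
Iteration 2: components of {Cap,Panel,Rod} -> Washer = 3*4 = 12, Widget = 2*4 = 8.
Iteration 3: no further components; recursion stops.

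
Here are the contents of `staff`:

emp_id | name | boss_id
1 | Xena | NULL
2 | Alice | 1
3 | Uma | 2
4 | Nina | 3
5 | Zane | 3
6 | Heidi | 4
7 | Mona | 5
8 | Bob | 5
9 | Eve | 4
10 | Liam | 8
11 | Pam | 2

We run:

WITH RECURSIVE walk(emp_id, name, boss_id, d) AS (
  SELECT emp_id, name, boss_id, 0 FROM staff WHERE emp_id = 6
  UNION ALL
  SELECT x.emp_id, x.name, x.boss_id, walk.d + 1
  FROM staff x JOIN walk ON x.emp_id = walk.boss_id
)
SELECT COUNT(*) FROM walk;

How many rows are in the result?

5

Base: emp_id=6 (Heidi), boss_id=4, d 0.
Iteration 1: join on emp_id=4 -> Nina (id 4, boss_id=3, d 1).
Iteration 2: join on emp_id=3 -> Uma (id 3, boss_id=2, d 2).
Iteration 3: join on emp_id=2 -> Alice (id 2, boss_id=1, d 3).
Iteration 4: join on emp_id=1 -> Xena (id 1, boss_id=NULL, d 4).
Iteration 5: boss_id is NULL; no match; recursion stops.
Total rows emitted: 5.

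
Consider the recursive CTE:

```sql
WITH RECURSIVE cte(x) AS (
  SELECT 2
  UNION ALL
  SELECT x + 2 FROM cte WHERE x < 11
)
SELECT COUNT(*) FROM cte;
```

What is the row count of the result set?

6

Base: x=2.
Iteration 1: 2 < 11 holds -> x = 2 + 2 = 4.
Iteration 2: 4 < 11 holds -> x = 4 + 2 = 6.
Iteration 3: 6 < 11 holds -> x = 6 + 2 = 8.
Iteration 4: 8 < 11 holds -> x = 8 + 2 = 10.
Iteration 5: 10 < 11 holds -> x = 10 + 2 = 12.
Iteration 6: 12 < 11 fails; recursion stops.
Total rows emitted: 6.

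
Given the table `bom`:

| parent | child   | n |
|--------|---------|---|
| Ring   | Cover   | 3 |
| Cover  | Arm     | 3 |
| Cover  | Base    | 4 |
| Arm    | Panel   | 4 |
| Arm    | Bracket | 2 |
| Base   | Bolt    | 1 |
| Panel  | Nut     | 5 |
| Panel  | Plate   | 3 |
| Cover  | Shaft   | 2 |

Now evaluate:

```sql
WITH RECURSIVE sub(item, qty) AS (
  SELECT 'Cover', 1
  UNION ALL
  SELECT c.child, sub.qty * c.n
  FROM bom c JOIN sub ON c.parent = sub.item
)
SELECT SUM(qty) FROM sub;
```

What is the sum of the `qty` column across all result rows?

Base: (Cover, qty=1).
Iteration 1: components of {Cover} -> Arm = 1*3 = 3, Base = 1*4 = 4, Shaft = 1*2 = 2.
Iteration 2: components of {Arm,Base,Shaft} -> Bolt = 4*1 = 4, Bracket = 3*2 = 6, Panel = 3*4 = 12.
Iteration 3: components of {Bolt,Bracket,Panel} -> Nut = 12*5 = 60, Plate = 12*3 = 36.
Iteration 4: no further components; recursion stops.
SUM(qty) = 1 + 3 + 4 + 2 + 12 + 6 + 4 + 60 + 36 = 128.

128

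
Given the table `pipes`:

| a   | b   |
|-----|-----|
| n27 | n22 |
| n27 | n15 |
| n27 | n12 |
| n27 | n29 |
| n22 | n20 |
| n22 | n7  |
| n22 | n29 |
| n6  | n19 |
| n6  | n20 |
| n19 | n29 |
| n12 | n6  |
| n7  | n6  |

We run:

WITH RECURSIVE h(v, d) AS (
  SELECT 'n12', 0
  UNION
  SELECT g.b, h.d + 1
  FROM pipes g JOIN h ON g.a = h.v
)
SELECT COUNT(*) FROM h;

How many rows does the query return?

Base: (n12, d=0).
Iteration 1: edges from {n12} -> (n6, d=1).
Iteration 2: edges from {n6} -> (n19, d=2), (n20, d=2).
Iteration 3: edges from {n19,n20} -> (n29, d=3).
Iteration 4: no outgoing edges from {n29}; recursion stops.
Total rows emitted: 5.

5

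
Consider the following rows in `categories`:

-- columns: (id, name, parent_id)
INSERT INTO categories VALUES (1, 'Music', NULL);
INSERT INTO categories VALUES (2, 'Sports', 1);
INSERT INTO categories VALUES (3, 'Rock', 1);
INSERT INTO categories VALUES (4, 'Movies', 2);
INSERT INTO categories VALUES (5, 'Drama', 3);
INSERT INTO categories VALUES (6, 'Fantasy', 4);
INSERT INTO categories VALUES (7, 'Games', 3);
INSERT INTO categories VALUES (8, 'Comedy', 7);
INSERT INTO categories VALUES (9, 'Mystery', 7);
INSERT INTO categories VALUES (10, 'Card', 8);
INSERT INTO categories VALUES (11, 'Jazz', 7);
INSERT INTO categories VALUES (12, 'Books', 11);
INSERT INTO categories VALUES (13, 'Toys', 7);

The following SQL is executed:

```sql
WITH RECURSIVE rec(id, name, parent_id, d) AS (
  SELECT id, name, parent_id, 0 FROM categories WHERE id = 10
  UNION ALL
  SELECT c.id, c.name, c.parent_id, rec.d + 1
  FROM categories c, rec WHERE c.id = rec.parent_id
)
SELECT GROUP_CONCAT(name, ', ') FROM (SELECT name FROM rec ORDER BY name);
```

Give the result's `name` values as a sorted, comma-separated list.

Card, Comedy, Games, Music, Rock

Base: id=10 (Card), parent_id=8, d 0.
Iteration 1: join on id=8 -> Comedy (id 8, parent_id=7, d 1).
Iteration 2: join on id=7 -> Games (id 7, parent_id=3, d 2).
Iteration 3: join on id=3 -> Rock (id 3, parent_id=1, d 3).
Iteration 4: join on id=1 -> Music (id 1, parent_id=NULL, d 4).
Iteration 5: parent_id is NULL; no match; recursion stops.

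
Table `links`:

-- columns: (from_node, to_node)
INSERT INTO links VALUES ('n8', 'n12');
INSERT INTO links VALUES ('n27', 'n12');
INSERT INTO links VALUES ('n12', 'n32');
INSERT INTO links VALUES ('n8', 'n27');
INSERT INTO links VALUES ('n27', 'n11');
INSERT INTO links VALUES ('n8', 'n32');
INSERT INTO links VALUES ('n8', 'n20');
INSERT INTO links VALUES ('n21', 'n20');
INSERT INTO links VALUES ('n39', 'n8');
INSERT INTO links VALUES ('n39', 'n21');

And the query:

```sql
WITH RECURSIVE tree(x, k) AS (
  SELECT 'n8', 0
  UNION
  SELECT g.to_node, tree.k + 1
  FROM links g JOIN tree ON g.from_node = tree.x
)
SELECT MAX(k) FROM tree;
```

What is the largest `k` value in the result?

3

Base: (n8, k=0).
Iteration 1: edges from {n8} -> (n12, k=1), (n20, k=1), (n27, k=1), (n32, k=1).
Iteration 2: edges from {n12,n20,n27,n32} -> (n11, k=2), (n12, k=2), (n32, k=2).
Iteration 3: edges from {n11,n12,n32} -> (n32, k=3).
Iteration 4: no outgoing edges from {n32}; recursion stops.
k values: 0, 1, 1, 1, 1, 2, 2, 2, 3; the maximum is 3.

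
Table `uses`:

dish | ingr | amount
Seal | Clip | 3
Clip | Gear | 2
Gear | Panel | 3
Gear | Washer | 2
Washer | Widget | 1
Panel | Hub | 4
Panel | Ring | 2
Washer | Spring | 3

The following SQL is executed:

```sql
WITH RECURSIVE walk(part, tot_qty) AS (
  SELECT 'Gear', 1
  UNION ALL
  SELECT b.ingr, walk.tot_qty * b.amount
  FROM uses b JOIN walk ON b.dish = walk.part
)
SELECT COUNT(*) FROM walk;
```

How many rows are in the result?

7

Base: (Gear, tot_qty=1).
Iteration 1: components of {Gear} -> Panel = 1*3 = 3, Washer = 1*2 = 2.
Iteration 2: components of {Panel,Washer} -> Hub = 3*4 = 12, Ring = 3*2 = 6, Spring = 2*3 = 6, Widget = 2*1 = 2.
Iteration 3: no further components; recursion stops.
Total rows emitted: 7.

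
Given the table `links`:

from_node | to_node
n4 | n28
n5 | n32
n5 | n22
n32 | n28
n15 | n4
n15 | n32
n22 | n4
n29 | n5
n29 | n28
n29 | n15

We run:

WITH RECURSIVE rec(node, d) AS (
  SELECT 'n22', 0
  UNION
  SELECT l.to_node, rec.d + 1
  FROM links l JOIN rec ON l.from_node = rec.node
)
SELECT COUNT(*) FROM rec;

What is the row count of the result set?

3

Base: (n22, d=0).
Iteration 1: edges from {n22} -> (n4, d=1).
Iteration 2: edges from {n4} -> (n28, d=2).
Iteration 3: no outgoing edges from {n28}; recursion stops.
Total rows emitted: 3.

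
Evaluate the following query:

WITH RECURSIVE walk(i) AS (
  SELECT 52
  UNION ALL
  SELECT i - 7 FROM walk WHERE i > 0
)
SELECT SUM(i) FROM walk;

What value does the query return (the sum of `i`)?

Base: i=52.
Iteration 1: 52 > 0 holds -> i = 52 - 7 = 45.
Iteration 2: 45 > 0 holds -> i = 45 - 7 = 38.
Iteration 3: 38 > 0 holds -> i = 38 - 7 = 31.
Iteration 4: 31 > 0 holds -> i = 31 - 7 = 24.
Iteration 5: 24 > 0 holds -> i = 24 - 7 = 17.
Iteration 6: 17 > 0 holds -> i = 17 - 7 = 10.
Iteration 7: 10 > 0 holds -> i = 10 - 7 = 3.
Iteration 8: 3 > 0 holds -> i = 3 - 7 = -4.
Iteration 9: -4 > 0 fails; recursion stops.
SUM(i) = 52 + 45 + 38 + 31 + 24 + 17 + 10 + 3 + -4 = 216.

216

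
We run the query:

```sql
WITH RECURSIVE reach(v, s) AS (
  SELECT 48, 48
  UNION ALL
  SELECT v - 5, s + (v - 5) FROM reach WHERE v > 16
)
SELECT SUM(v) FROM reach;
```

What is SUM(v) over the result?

Base: v=48, s=48.
Iteration 1: 48 > 16 holds -> v = 48 - 5 = 43, s = 48 + 43 = 91.
Iteration 2: 43 > 16 holds -> v = 43 - 5 = 38, s = 91 + 38 = 129.
Iteration 3: 38 > 16 holds -> v = 38 - 5 = 33, s = 129 + 33 = 162.
Iteration 4: 33 > 16 holds -> v = 33 - 5 = 28, s = 162 + 28 = 190.
Iteration 5: 28 > 16 holds -> v = 28 - 5 = 23, s = 190 + 23 = 213.
Iteration 6: 23 > 16 holds -> v = 23 - 5 = 18, s = 213 + 18 = 231.
Iteration 7: 18 > 16 holds -> v = 18 - 5 = 13, s = 231 + 13 = 244.
Iteration 8: 13 > 16 fails; recursion stops.
SUM(v) = 48 + 43 + 38 + 33 + 28 + 23 + 18 + 13 = 244.

244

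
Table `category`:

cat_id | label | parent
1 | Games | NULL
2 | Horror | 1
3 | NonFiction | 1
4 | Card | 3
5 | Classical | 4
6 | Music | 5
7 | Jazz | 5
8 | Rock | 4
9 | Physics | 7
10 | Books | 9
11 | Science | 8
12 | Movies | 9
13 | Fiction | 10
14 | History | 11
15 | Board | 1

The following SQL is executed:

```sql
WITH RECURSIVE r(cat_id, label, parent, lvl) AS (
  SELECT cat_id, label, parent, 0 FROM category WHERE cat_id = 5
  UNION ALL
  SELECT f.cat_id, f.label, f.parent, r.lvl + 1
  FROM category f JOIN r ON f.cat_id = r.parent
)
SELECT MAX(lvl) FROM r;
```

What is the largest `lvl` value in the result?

Base: cat_id=5 (Classical), parent=4, lvl 0.
Iteration 1: join on cat_id=4 -> Card (id 4, parent=3, lvl 1).
Iteration 2: join on cat_id=3 -> NonFiction (id 3, parent=1, lvl 2).
Iteration 3: join on cat_id=1 -> Games (id 1, parent=NULL, lvl 3).
Iteration 4: parent is NULL; no match; recursion stops.
lvl values: 0, 1, 2, 3; the maximum is 3.

3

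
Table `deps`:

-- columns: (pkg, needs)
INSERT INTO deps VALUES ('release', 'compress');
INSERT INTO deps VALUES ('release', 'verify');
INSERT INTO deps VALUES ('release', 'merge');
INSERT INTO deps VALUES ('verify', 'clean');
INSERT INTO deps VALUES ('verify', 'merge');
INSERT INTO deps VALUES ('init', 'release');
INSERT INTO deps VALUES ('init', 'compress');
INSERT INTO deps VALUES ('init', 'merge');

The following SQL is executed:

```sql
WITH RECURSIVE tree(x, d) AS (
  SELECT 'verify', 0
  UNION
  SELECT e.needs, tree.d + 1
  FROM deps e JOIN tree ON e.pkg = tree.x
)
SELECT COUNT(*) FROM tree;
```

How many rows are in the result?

3

Base: (verify, d=0).
Iteration 1: edges from {verify} -> (clean, d=1), (merge, d=1).
Iteration 2: no outgoing edges from {clean,merge}; recursion stops.
Total rows emitted: 3.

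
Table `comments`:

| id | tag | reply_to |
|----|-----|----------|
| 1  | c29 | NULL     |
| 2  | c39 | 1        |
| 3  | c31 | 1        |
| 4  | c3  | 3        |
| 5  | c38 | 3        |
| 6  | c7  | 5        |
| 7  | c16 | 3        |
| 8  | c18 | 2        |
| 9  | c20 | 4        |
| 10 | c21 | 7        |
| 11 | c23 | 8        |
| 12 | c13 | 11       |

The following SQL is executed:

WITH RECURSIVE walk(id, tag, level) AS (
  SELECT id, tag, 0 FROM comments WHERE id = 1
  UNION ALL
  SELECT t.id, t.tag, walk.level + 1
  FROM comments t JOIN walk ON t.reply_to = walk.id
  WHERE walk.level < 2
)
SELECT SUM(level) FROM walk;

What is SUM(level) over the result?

Base: id=1 (c29) at level 0.
Iteration 1: rows with reply_to in {1} -> c39 (id 2, level 1), c31 (id 3, level 1).
Iteration 2: rows with reply_to in {2,3} -> c3 (id 4, level 2), c38 (id 5, level 2), c16 (id 7, level 2), c18 (id 8, level 2).
Iteration 3: level < 2 fails for all current rows; recursion stops.
SUM(level) = 0 + 1 + 1 + 2 + 2 + 2 + 2 = 10.

10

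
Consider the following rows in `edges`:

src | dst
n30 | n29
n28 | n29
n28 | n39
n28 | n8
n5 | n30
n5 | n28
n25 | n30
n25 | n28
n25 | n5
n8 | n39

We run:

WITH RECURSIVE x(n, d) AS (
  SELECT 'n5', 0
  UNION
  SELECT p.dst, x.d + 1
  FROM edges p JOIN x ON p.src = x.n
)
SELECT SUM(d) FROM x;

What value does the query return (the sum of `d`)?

11

Base: (n5, d=0).
Iteration 1: edges from {n5} -> (n28, d=1), (n30, d=1).
Iteration 2: edges from {n28,n30} -> (n29, d=2), (n39, d=2), (n8, d=2). [UNION drops 1 duplicate row(s)]
Iteration 3: edges from {n29,n39,n8} -> (n39, d=3).
Iteration 4: no outgoing edges from {n39}; recursion stops.
SUM(d) = 0 + 1 + 1 + 2 + 2 + 2 + 3 = 11.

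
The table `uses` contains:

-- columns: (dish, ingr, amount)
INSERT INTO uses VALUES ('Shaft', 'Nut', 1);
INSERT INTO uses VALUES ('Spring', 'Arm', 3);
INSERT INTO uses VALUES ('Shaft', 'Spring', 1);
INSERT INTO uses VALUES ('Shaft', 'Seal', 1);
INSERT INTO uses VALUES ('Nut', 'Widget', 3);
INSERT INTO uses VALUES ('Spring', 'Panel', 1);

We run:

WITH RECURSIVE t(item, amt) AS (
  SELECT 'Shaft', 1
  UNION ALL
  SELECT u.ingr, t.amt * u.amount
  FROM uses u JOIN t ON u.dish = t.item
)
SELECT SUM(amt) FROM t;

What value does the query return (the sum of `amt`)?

11

Base: (Shaft, amt=1).
Iteration 1: components of {Shaft} -> Nut = 1*1 = 1, Seal = 1*1 = 1, Spring = 1*1 = 1.
Iteration 2: components of {Nut,Seal,Spring} -> Arm = 1*3 = 3, Panel = 1*1 = 1, Widget = 1*3 = 3.
Iteration 3: no further components; recursion stops.
SUM(amt) = 1 + 1 + 1 + 1 + 3 + 1 + 3 = 11.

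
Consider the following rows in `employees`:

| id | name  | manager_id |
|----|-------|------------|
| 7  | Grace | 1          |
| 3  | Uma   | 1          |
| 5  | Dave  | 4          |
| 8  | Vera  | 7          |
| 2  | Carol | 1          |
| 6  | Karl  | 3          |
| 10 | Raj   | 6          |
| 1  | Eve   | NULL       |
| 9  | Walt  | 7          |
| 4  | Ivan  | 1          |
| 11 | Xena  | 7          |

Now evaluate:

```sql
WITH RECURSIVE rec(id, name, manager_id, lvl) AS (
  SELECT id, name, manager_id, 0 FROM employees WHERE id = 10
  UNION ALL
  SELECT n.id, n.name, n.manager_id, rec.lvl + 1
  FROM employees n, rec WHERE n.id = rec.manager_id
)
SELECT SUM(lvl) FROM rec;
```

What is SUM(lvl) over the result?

Base: id=10 (Raj), manager_id=6, lvl 0.
Iteration 1: join on id=6 -> Karl (id 6, manager_id=3, lvl 1).
Iteration 2: join on id=3 -> Uma (id 3, manager_id=1, lvl 2).
Iteration 3: join on id=1 -> Eve (id 1, manager_id=NULL, lvl 3).
Iteration 4: manager_id is NULL; no match; recursion stops.
SUM(lvl) = 0 + 1 + 2 + 3 = 6.

6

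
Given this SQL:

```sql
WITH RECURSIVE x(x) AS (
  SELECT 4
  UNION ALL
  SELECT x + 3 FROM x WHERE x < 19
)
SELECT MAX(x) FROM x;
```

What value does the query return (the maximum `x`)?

Base: x=4.
Iteration 1: 4 < 19 holds -> x = 4 + 3 = 7.
Iteration 2: 7 < 19 holds -> x = 7 + 3 = 10.
Iteration 3: 10 < 19 holds -> x = 10 + 3 = 13.
Iteration 4: 13 < 19 holds -> x = 13 + 3 = 16.
Iteration 5: 16 < 19 holds -> x = 16 + 3 = 19.
Iteration 6: 19 < 19 fails; recursion stops.
x values: 4, 7, 10, 13, 16, 19; the maximum is 19.

19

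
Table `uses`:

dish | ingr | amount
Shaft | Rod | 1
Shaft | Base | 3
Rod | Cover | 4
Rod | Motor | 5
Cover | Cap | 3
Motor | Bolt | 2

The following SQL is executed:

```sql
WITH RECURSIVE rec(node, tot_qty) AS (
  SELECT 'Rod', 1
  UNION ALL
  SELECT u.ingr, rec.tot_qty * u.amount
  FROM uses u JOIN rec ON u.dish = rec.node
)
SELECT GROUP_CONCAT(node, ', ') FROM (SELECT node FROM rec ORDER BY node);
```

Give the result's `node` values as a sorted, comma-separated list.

Bolt, Cap, Cover, Motor, Rod

Base: (Rod, tot_qty=1).
Iteration 1: components of {Rod} -> Cover = 1*4 = 4, Motor = 1*5 = 5.
Iteration 2: components of {Cover,Motor} -> Bolt = 5*2 = 10, Cap = 4*3 = 12.
Iteration 3: no further components; recursion stops.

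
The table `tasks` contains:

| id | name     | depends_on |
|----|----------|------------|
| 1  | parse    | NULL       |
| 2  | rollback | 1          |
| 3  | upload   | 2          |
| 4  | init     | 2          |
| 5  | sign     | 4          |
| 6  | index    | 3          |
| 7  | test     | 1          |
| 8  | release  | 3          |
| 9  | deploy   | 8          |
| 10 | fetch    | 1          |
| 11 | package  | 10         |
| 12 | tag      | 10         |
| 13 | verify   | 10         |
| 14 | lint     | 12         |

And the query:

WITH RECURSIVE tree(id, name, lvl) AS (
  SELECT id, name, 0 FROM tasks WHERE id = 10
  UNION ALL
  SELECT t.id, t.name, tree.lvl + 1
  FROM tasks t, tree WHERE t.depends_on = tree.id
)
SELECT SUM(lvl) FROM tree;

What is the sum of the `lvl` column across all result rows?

5

Base: id=10 (fetch) at lvl 0.
Iteration 1: rows with depends_on in {10} -> package (id 11, lvl 1), tag (id 12, lvl 1), verify (id 13, lvl 1).
Iteration 2: rows with depends_on in {11,12,13} -> lint (id 14, lvl 2).
Iteration 3: no rows with depends_on in {14}; recursion stops.
SUM(lvl) = 0 + 1 + 1 + 1 + 2 = 5.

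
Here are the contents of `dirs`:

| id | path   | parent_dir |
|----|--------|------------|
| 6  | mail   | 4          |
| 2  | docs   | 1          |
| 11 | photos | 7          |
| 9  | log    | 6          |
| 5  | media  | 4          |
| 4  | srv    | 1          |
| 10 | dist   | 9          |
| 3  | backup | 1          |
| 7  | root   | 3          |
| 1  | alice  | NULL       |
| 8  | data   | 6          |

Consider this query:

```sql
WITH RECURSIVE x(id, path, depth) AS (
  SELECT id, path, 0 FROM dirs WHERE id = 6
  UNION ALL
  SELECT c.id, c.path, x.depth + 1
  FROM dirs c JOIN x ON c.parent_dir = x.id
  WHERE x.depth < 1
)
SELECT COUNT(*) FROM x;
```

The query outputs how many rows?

3

Base: id=6 (mail) at depth 0.
Iteration 1: rows with parent_dir in {6} -> data (id 8, depth 1), log (id 9, depth 1).
Iteration 2: depth < 1 fails for all current rows; recursion stops.
Total rows emitted: 3.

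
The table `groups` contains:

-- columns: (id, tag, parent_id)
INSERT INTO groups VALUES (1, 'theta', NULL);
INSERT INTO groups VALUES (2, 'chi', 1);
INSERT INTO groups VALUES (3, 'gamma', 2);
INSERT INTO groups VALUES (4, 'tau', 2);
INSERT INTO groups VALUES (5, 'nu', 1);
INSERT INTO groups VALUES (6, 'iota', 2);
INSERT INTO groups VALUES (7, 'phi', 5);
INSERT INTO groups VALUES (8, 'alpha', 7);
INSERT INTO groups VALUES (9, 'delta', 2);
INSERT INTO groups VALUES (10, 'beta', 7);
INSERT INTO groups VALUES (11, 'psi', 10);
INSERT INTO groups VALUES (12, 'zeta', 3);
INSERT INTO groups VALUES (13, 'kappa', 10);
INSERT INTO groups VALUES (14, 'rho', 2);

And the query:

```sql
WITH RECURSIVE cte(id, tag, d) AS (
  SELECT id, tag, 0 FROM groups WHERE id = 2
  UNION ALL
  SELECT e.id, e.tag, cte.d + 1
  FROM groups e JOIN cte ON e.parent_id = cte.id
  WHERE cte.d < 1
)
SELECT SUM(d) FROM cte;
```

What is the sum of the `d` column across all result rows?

Base: id=2 (chi) at d 0.
Iteration 1: rows with parent_id in {2} -> gamma (id 3, d 1), tau (id 4, d 1), iota (id 6, d 1), delta (id 9, d 1), rho (id 14, d 1).
Iteration 2: d < 1 fails for all current rows; recursion stops.
SUM(d) = 0 + 1 + 1 + 1 + 1 + 1 = 5.

5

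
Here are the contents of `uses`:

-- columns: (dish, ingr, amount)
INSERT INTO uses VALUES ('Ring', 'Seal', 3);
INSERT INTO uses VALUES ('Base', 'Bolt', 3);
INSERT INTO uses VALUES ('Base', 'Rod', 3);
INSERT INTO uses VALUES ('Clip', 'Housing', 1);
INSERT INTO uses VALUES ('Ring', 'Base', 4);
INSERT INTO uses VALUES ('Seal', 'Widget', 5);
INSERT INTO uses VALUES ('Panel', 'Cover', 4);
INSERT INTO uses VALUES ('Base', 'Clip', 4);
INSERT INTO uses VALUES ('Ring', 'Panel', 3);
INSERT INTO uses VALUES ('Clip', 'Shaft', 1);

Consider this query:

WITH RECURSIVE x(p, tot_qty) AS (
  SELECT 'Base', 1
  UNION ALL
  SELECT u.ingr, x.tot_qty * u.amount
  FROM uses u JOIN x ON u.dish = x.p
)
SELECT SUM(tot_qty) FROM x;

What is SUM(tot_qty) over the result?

Base: (Base, tot_qty=1).
Iteration 1: components of {Base} -> Bolt = 1*3 = 3, Clip = 1*4 = 4, Rod = 1*3 = 3.
Iteration 2: components of {Bolt,Clip,Rod} -> Housing = 4*1 = 4, Shaft = 4*1 = 4.
Iteration 3: no further components; recursion stops.
SUM(tot_qty) = 1 + 3 + 3 + 4 + 4 + 4 = 19.

19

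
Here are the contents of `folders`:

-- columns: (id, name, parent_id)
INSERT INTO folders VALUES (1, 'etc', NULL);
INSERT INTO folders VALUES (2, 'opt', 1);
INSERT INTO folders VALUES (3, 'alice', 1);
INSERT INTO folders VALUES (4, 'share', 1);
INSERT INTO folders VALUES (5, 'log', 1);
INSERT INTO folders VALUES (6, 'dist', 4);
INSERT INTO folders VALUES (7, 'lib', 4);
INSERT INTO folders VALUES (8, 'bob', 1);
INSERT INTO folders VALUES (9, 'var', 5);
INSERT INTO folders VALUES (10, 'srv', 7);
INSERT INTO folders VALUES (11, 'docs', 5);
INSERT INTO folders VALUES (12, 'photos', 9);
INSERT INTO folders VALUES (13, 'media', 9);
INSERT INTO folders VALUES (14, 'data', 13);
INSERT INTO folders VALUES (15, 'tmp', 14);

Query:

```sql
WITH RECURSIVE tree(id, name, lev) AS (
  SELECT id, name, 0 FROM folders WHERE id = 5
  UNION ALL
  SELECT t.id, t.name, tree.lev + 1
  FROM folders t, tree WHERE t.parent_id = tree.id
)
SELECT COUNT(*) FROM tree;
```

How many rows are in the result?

7

Base: id=5 (log) at lev 0.
Iteration 1: rows with parent_id in {5} -> var (id 9, lev 1), docs (id 11, lev 1).
Iteration 2: rows with parent_id in {9,11} -> photos (id 12, lev 2), media (id 13, lev 2).
Iteration 3: rows with parent_id in {12,13} -> data (id 14, lev 3).
Iteration 4: rows with parent_id in {14} -> tmp (id 15, lev 4).
Iteration 5: no rows with parent_id in {15}; recursion stops.
Total rows emitted: 7.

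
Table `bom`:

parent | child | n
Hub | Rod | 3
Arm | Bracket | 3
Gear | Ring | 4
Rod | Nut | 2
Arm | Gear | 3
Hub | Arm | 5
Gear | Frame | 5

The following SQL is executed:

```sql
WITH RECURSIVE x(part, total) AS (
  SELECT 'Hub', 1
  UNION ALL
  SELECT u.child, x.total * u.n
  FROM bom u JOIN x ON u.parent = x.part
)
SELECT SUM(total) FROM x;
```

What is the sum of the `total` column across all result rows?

Base: (Hub, total=1).
Iteration 1: components of {Hub} -> Arm = 1*5 = 5, Rod = 1*3 = 3.
Iteration 2: components of {Arm,Rod} -> Bracket = 5*3 = 15, Gear = 5*3 = 15, Nut = 3*2 = 6.
Iteration 3: components of {Bracket,Gear,Nut} -> Frame = 15*5 = 75, Ring = 15*4 = 60.
Iteration 4: no further components; recursion stops.
SUM(total) = 1 + 3 + 5 + 6 + 15 + 15 + 75 + 60 = 180.

180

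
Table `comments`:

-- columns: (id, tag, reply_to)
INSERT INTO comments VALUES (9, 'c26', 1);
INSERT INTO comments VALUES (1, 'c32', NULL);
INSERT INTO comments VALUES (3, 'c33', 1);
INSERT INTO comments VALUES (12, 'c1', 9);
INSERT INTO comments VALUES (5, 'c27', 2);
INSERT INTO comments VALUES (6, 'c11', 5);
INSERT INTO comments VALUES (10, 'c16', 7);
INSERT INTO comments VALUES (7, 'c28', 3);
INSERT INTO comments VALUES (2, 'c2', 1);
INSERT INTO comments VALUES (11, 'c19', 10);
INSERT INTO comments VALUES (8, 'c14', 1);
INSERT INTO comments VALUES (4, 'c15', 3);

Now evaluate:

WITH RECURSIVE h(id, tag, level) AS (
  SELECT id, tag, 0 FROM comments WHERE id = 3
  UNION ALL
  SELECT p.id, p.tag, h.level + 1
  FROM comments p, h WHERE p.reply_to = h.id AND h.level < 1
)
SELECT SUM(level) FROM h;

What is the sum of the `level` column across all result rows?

Base: id=3 (c33) at level 0.
Iteration 1: rows with reply_to in {3} -> c15 (id 4, level 1), c28 (id 7, level 1).
Iteration 2: level < 1 fails for all current rows; recursion stops.
SUM(level) = 0 + 1 + 1 = 2.

2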